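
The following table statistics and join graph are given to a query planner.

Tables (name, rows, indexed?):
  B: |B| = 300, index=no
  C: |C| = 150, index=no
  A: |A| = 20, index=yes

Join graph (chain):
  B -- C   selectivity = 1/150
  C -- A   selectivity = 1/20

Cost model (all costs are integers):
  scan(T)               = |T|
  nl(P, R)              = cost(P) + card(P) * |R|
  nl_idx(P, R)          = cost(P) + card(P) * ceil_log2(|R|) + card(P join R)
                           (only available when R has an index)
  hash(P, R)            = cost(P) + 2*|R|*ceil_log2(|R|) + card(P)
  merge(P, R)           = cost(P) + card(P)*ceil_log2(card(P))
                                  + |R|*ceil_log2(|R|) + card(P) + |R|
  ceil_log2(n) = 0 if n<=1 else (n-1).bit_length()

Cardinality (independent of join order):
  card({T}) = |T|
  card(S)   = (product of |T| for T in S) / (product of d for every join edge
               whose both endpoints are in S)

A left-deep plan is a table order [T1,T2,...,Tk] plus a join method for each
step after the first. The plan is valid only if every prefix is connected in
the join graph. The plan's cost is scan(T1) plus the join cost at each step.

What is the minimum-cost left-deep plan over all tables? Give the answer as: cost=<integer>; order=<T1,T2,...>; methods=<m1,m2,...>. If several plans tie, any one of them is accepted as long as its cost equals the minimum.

cost=3500; order=B,C,A; methods=hash,hash

Selinger DP (subsets sized 1..n):
  {B}: scan cost=300, card=300
  {C}: scan cost=150, card=150
  {A}: scan cost=20, card=20
  {BC}: card=300; try (C,hash)→3000, (B,merge)→4500, (C,merge)→4650, (B,hash)→5700, (B,nl)→45150, (C,nl)→45300; best=3000 via (C,hash)
  {AC}: card=150; try (A,hash)→500, (A,nl_idx)→1050, (C,merge)→1490, (A,merge)→1620, (C,hash)→2440, (C,nl)→3020 …(+1); best=500 via (A,hash)
  {ABC}: card=300; try (A,hash)→3500, (A,nl_idx)→4800, (B,merge)→4850, (B,hash)→6050, (A,merge)→6120, (A,nl)→9000 …(+1); best=3500 via (A,hash)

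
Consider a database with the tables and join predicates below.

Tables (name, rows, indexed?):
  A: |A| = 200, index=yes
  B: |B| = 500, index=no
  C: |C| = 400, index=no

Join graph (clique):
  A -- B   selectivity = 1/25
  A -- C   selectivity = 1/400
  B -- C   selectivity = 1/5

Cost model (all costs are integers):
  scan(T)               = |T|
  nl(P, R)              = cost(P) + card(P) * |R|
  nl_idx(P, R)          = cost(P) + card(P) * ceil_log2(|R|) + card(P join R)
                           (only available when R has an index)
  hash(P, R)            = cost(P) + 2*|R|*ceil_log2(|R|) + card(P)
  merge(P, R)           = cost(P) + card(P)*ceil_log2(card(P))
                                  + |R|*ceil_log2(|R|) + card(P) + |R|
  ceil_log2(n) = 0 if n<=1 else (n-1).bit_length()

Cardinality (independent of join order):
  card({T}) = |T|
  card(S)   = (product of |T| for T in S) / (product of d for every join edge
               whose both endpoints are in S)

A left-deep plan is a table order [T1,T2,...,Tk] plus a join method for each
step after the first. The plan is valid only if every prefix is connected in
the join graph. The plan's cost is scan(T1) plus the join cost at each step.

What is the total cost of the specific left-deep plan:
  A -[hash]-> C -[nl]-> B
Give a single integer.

107600

step 1: scan A: cost=200, card=200
step 2: join C via hash
    card(P join C) = 200*400/(400) = 200
    cost = 200 + 2*400*9 + 200 = 7600
step 3: join B via nl
    card(P join B) = 200*500/(25*5) = 800
    cost = 7600 + 200*500 = 107600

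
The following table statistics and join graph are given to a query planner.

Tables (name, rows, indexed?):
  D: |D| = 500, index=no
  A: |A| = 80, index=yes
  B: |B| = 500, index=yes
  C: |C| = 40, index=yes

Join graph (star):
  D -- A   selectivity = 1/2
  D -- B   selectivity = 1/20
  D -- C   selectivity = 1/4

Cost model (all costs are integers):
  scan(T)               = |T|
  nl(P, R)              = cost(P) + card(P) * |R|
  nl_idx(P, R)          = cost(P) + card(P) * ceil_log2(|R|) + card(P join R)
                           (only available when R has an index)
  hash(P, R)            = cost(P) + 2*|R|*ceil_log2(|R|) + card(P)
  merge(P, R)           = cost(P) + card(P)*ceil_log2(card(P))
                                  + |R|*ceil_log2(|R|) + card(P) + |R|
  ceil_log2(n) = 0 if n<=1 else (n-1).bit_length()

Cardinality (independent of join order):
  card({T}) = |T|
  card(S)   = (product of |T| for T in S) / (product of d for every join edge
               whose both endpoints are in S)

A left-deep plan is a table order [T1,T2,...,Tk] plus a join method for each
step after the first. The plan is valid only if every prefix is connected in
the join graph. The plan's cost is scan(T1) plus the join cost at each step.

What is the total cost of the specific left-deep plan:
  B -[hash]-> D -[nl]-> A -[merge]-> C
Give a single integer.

step 1: scan B: cost=500, card=500
step 2: join D via hash
    card(P join D) = 500*500/(20) = 12500
    cost = 500 + 2*500*9 + 500 = 10000
step 3: join A via nl
    card(P join A) = 12500*80/(2) = 500000
    cost = 10000 + 12500*80 = 1010000
step 4: join C via merge
    card(P join C) = 500000*40/(4) = 5000000
    cost = 1010000 + 500000*19 + 40*6 + 500000 + 40 = 11010280

11010280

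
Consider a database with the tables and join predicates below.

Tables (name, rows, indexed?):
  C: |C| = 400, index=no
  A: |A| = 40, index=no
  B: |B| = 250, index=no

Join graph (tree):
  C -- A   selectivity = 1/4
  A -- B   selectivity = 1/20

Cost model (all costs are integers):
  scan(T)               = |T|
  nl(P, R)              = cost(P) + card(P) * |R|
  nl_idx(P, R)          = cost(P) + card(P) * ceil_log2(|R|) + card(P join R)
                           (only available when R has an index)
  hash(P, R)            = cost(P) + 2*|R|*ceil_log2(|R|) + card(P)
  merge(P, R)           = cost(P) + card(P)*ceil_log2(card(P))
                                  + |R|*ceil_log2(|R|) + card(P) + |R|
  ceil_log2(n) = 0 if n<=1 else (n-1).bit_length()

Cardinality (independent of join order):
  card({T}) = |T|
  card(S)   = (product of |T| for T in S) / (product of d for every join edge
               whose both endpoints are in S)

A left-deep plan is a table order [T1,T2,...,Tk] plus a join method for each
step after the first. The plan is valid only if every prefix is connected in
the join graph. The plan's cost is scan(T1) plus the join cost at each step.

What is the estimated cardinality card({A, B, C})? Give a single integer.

Tables in S: A(40), B(250), C(400)
Edges inside S: C-A(d=4), A-B(d=20)
numerator = 40 * 250 * 400 = 4000000
denominator = 4 * 20 = 80
card(S) = 4000000 / 80 = 50000

50000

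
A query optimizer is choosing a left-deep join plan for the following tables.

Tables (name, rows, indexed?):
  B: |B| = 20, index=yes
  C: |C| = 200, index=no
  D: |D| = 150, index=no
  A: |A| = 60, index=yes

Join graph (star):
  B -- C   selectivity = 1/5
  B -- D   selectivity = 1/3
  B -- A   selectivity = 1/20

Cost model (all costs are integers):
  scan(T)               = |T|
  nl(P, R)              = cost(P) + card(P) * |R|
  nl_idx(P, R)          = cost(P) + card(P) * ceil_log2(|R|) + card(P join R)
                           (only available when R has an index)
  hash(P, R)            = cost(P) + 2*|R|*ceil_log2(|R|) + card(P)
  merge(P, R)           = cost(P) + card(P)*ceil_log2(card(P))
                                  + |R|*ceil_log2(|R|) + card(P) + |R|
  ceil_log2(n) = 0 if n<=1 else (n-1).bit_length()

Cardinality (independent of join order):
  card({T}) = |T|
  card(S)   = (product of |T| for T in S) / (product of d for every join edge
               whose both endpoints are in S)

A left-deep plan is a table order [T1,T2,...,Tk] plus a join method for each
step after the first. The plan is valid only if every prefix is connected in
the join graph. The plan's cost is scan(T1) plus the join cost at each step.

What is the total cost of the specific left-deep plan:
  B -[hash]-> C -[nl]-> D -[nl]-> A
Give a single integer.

2523240

step 1: scan B: cost=20, card=20
step 2: join C via hash
    card(P join C) = 20*200/(5) = 800
    cost = 20 + 2*200*8 + 20 = 3240
step 3: join D via nl
    card(P join D) = 800*150/(3) = 40000
    cost = 3240 + 800*150 = 123240
step 4: join A via nl
    card(P join A) = 40000*60/(20) = 120000
    cost = 123240 + 40000*60 = 2523240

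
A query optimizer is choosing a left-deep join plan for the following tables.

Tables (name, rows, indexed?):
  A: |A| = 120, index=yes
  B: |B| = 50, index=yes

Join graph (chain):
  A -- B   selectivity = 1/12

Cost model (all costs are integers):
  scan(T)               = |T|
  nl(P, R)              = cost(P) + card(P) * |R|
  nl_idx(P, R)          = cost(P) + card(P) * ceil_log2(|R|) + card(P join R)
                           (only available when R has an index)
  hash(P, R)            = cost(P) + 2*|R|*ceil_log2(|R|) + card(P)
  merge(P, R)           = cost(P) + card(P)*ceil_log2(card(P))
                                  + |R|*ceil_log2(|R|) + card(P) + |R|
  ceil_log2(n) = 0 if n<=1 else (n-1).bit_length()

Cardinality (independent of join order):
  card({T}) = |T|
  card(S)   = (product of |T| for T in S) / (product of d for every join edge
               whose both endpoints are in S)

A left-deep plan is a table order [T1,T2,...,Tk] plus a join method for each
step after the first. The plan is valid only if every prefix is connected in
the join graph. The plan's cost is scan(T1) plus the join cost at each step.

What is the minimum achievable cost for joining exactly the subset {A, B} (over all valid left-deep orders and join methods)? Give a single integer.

840

Selinger DP over subsets of {A,B}:
  {A}: scan cost=120, card=120
  {B}: scan cost=50, card=50
  {AB}: card=500; try (B,hash)→840, (A,nl_idx)→900, (B,nl_idx)→1340, (A,merge)→1360, (B,merge)→1430, (A,hash)→1780 …(+2); best=840 via (B,hash)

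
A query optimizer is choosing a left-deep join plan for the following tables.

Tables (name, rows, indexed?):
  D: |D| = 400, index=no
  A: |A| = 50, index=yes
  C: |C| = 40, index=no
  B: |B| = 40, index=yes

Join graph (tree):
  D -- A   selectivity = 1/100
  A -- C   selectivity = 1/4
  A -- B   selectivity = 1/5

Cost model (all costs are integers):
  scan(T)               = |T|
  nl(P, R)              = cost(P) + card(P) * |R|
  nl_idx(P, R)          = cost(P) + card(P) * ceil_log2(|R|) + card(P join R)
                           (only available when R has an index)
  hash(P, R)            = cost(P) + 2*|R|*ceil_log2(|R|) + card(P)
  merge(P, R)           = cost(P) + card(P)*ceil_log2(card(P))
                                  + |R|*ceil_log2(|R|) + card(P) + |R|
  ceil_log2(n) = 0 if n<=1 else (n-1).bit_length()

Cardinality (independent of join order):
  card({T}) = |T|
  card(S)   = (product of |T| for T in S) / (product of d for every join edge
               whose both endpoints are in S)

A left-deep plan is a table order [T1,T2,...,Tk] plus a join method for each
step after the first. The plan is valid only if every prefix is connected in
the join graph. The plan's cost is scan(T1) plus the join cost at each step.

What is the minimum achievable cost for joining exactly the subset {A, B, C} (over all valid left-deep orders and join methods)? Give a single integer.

1460

Selinger DP over subsets of {A,B,C}:
  {A}: scan cost=50, card=50
  {C}: scan cost=40, card=40
  {B}: scan cost=40, card=40
  {AC}: card=500; try (C,hash)→580, (A,merge)→670, (C,merge)→680, (A,hash)→680, (A,nl_idx)→780, (A,nl)→2040 …(+1); best=580 via (C,hash)
  {AB}: card=400; try (B,hash)→580, (A,merge)→670, (B,merge)→680, (A,hash)→680, (A,nl_idx)→680, (B,nl_idx)→750 …(+2); best=580 via (B,hash)
  {ABC}: card=4000; try (C,hash)→1460, (B,hash)→1560, (C,merge)→4860, (B,merge)→5860, (B,nl_idx)→7580, (C,nl)→16580 …(+1); best=1460 via (C,hash)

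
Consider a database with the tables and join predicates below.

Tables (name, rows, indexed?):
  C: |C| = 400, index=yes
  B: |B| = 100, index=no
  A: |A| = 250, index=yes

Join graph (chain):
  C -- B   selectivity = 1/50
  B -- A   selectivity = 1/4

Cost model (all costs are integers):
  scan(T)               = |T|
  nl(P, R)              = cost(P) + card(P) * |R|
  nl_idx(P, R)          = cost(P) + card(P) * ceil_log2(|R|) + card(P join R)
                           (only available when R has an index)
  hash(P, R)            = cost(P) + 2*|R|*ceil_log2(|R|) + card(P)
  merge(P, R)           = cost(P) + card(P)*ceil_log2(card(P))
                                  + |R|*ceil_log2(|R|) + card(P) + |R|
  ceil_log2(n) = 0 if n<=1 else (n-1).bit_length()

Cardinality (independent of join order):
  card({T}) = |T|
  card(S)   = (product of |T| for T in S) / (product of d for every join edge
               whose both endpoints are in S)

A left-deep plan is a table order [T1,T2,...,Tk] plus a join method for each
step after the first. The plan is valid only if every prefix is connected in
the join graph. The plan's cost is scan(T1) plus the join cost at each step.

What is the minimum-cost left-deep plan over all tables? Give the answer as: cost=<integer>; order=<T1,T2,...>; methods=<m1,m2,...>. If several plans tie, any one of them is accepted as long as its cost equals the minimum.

cost=6600; order=B,C,A; methods=nl_idx,hash

Selinger DP (subsets sized 1..n):
  {C}: scan cost=400, card=400
  {B}: scan cost=100, card=100
  {A}: scan cost=250, card=250
  {BC}: card=800; try (C,nl_idx)→1800, (B,hash)→2200, (C,merge)→4900, (B,merge)→5200, (C,hash)→7400, (C,nl)→40100 …(+1); best=1800 via (C,nl_idx)
  {AB}: card=6250; try (B,hash)→1900, (A,merge)→3150, (B,merge)→3300, (A,hash)→4200, (A,nl_idx)→7150, (A,nl)→25100 …(+1); best=1900 via (B,hash)
  {ABC}: card=50000; try (A,hash)→6600, (A,merge)→12850, (C,hash)→15350, (A,nl_idx)→58200, (C,merge)→93400, (C,nl_idx)→108150 …(+2); best=6600 via (A,hash)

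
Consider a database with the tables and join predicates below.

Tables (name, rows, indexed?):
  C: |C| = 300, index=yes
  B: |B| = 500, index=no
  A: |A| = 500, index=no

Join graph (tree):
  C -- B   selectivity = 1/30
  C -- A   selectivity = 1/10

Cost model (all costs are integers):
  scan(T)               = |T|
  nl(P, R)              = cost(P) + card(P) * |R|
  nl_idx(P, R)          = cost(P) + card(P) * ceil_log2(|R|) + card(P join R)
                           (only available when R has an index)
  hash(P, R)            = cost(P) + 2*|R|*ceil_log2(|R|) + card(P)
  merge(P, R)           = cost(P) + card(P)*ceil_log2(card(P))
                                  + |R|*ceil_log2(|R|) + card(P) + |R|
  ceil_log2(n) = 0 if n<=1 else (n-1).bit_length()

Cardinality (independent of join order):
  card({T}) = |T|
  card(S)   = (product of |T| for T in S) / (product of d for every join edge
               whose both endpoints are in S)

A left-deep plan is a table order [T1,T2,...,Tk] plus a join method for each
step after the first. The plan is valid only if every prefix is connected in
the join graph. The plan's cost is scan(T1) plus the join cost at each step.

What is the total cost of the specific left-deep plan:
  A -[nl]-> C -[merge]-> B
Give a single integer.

380500

step 1: scan A: cost=500, card=500
step 2: join C via nl
    card(P join C) = 500*300/(10) = 15000
    cost = 500 + 500*300 = 150500
step 3: join B via merge
    card(P join B) = 15000*500/(30) = 250000
    cost = 150500 + 15000*14 + 500*9 + 15000 + 500 = 380500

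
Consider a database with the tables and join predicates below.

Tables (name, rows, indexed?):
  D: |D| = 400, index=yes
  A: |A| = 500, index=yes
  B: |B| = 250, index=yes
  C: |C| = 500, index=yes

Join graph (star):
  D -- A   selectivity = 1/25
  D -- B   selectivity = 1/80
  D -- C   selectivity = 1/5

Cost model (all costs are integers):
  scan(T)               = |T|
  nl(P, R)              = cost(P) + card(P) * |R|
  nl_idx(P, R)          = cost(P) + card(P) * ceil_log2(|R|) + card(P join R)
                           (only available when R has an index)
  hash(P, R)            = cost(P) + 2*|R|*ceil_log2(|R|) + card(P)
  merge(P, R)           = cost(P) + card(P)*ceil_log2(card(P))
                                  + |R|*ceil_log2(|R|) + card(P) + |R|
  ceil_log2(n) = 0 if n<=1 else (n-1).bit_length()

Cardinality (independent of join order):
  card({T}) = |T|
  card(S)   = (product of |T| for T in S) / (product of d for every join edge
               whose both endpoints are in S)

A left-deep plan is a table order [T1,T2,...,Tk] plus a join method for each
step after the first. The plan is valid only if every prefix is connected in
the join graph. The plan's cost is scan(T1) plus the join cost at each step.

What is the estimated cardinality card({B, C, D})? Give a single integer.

Tables in S: B(250), C(500), D(400)
Edges inside S: D-B(d=80), D-C(d=5)
numerator = 250 * 500 * 400 = 50000000
denominator = 80 * 5 = 400
card(S) = 50000000 / 400 = 125000

125000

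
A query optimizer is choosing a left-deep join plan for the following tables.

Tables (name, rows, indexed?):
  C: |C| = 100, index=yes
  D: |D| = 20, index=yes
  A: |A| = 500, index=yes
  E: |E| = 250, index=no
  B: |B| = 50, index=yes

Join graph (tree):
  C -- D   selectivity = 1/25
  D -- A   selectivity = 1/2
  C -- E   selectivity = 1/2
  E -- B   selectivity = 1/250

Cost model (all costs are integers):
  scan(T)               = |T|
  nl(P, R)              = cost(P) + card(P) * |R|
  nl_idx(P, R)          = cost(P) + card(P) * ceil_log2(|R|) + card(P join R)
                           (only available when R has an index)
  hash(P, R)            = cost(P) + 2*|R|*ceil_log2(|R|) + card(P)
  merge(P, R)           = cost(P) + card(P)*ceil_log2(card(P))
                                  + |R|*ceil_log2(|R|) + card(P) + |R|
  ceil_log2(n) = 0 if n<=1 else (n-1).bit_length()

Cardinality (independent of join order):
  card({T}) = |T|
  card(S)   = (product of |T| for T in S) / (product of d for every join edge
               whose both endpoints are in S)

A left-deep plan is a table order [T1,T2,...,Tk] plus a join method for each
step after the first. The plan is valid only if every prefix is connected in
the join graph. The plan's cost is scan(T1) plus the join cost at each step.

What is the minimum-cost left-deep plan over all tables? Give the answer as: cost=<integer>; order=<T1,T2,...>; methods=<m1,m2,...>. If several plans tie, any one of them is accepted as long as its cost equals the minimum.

Selinger DP (subsets sized 1..n):
  {C}: scan cost=100, card=100
  {D}: scan cost=20, card=20
  {A}: scan cost=500, card=500
  {E}: scan cost=250, card=250
  {B}: scan cost=50, card=50
  {CD}: card=80; try (C,nl_idx)→240, (D,hash)→400, (D,nl_idx)→680, (C,merge)→940, (D,merge)→1020, (C,hash)→1440 …(+2); best=240 via (C,nl_idx)
  {CE}: card=12500; try (C,hash)→1900, (E,merge)→3150, (C,merge)→3300, (E,hash)→4200, (C,nl_idx)→14500, (E,nl)→25100 …(+1); best=1900 via (C,hash)
  {AD}: card=5000; try (D,hash)→1200, (A,merge)→5140, (A,nl_idx)→5200, (D,merge)→5620, (D,nl_idx)→8000, (A,hash)→9040 …(+2); best=1200 via (D,hash)
  {BE}: card=50; try (B,hash)→1100, (B,nl_idx)→1800, (E,merge)→2650, (B,merge)→2850, (E,hash)→4100, (E,nl)→12550 …(+1); best=1100 via (B,hash)
  {ACD}: card=20000; try (A,merge)→5880, (C,hash)→7600, (A,hash)→9320, (A,nl_idx)→20960, (A,nl)→40240, (C,nl_idx)→56200 …(+2); best=5880 via (A,merge)
  {CDE}: card=10000; try (E,merge)→3130, (E,hash)→4320, (D,hash)→14600, (E,nl)→20240, (D,nl_idx)→74400, (D,merge)→189520 …(+1); best=3130 via (E,merge)
  {BCE}: card=2500; try (C,merge)→2250, (C,hash)→2550, (C,nl_idx)→3950, (C,nl)→6100, (B,hash)→15000, (B,nl_idx)→79400 …(+2); best=2250 via (C,merge)
  {ACDE}: card=2500000; try (A,hash)→22130, (E,hash)→29880, (A,merge)→158130, (E,merge)→328130, (A,nl_idx)→2593130, (A,nl)→5003130 …(+1); best=22130 via (A,hash)
  {BCDE}: card=2000; try (D,hash)→4950, (B,hash)→13730, (D,nl_idx)→16750, (D,merge)→34870, (D,nl)→52250, (B,nl_idx)→65130 …(+2); best=4950 via (D,hash)
  {ABCDE}: card=500000; try (A,hash)→15950, (A,merge)→33950, (A,nl_idx)→522950, (A,nl)→1004950, (B,hash)→2522730, (B,nl_idx)→15522130 …(+2); best=15950 via (A,hash)

cost=15950; order=E,B,C,D,A; methods=hash,merge,hash,hash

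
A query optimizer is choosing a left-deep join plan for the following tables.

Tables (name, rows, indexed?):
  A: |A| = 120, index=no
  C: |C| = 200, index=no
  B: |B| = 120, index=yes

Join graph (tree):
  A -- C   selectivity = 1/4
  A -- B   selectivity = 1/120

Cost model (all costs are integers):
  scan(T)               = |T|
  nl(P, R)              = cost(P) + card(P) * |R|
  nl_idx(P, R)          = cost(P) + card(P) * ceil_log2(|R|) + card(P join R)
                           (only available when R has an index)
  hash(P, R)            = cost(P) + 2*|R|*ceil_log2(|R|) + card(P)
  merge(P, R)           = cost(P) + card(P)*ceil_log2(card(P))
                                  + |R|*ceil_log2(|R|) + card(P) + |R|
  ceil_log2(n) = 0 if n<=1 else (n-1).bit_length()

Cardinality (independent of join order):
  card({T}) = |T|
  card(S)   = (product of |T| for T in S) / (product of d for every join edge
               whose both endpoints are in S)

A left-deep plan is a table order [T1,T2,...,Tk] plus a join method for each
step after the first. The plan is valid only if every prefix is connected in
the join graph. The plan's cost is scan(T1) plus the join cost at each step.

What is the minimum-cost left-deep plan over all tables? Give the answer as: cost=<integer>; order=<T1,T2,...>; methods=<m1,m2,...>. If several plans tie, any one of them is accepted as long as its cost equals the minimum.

Selinger DP (subsets sized 1..n):
  {A}: scan cost=120, card=120
  {C}: scan cost=200, card=200
  {B}: scan cost=120, card=120
  {AC}: card=6000; try (A,hash)→2080, (C,merge)→2880, (A,merge)→2960, (C,hash)→3440, (C,nl)→24120, (A,nl)→24200; best=2080 via (A,hash)
  {AB}: card=120; try (B,nl_idx)→1080, (B,hash)→1920, (A,hash)→1920, (B,merge)→2040, (A,merge)→2040, (B,nl)→14520 …(+1); best=1080 via (B,nl_idx)
  {ABC}: card=6000; try (C,merge)→3840, (C,hash)→4400, (B,hash)→9760, (C,nl)→25080, (B,nl_idx)→50080, (B,merge)→87040 …(+1); best=3840 via (C,merge)

cost=3840; order=A,B,C; methods=nl_idx,merge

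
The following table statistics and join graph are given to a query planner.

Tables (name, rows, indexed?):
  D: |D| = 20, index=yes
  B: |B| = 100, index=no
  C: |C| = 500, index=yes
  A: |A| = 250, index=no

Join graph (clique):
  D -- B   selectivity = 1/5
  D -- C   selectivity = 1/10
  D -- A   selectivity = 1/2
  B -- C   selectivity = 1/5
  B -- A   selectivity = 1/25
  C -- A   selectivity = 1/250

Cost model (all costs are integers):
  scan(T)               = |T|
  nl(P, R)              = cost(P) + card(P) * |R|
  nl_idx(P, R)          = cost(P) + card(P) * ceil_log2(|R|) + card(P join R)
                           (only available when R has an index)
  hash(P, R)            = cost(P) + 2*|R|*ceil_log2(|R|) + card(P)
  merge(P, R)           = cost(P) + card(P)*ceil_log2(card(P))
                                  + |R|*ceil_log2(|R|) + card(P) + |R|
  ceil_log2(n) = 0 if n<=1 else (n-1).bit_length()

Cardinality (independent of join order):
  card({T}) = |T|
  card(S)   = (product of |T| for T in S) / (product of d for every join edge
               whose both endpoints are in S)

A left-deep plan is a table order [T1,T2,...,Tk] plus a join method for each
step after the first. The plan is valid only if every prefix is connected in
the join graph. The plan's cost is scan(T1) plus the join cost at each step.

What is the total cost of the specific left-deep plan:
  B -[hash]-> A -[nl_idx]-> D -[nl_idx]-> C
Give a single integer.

step 1: scan B: cost=100, card=100
step 2: join A via hash
    card(P join A) = 100*250/(25) = 1000
    cost = 100 + 2*250*8 + 100 = 4200
step 3: join D via nl_idx
    card(P join D) = 1000*20/(5*2) = 2000
    cost = 4200 + 1000*5 + 2000 = 11200
step 4: join C via nl_idx
    card(P join C) = 2000*500/(10*5*250) = 80
    cost = 11200 + 2000*9 + 80 = 29280

29280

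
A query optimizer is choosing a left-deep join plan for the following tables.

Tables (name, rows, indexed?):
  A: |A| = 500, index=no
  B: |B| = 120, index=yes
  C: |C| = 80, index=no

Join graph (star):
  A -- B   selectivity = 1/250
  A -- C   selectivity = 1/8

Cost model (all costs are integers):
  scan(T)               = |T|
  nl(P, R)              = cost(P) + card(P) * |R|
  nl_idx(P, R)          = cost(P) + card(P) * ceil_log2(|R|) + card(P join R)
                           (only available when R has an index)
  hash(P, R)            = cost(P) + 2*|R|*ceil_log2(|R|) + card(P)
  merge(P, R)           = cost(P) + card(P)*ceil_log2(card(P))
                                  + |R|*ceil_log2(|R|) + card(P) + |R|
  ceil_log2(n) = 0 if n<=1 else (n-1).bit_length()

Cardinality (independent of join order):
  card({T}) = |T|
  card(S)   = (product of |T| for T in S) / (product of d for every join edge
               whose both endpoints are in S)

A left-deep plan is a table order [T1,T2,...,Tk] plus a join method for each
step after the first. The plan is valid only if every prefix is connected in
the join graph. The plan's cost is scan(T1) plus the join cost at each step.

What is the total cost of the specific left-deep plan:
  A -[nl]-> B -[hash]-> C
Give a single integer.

61860

step 1: scan A: cost=500, card=500
step 2: join B via nl
    card(P join B) = 500*120/(250) = 240
    cost = 500 + 500*120 = 60500
step 3: join C via hash
    card(P join C) = 240*80/(8) = 2400
    cost = 60500 + 2*80*7 + 240 = 61860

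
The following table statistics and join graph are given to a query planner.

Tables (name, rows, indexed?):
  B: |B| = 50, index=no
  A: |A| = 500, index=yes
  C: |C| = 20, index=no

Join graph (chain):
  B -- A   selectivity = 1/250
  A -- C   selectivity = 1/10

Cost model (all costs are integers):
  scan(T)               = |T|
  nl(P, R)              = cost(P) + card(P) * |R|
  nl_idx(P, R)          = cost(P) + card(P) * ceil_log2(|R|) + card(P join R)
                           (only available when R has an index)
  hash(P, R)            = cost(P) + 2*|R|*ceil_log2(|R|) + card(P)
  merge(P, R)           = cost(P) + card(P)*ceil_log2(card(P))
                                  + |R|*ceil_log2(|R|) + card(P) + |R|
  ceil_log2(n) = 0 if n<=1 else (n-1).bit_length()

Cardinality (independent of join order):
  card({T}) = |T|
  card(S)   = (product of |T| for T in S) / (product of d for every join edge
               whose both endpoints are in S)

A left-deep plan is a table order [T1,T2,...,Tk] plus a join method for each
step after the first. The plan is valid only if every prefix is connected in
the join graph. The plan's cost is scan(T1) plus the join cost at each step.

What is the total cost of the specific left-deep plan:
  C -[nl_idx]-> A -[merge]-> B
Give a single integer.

step 1: scan C: cost=20, card=20
step 2: join A via nl_idx
    card(P join A) = 20*500/(10) = 1000
    cost = 20 + 20*9 + 1000 = 1200
step 3: join B via merge
    card(P join B) = 1000*50/(250) = 200
    cost = 1200 + 1000*10 + 50*6 + 1000 + 50 = 12550

12550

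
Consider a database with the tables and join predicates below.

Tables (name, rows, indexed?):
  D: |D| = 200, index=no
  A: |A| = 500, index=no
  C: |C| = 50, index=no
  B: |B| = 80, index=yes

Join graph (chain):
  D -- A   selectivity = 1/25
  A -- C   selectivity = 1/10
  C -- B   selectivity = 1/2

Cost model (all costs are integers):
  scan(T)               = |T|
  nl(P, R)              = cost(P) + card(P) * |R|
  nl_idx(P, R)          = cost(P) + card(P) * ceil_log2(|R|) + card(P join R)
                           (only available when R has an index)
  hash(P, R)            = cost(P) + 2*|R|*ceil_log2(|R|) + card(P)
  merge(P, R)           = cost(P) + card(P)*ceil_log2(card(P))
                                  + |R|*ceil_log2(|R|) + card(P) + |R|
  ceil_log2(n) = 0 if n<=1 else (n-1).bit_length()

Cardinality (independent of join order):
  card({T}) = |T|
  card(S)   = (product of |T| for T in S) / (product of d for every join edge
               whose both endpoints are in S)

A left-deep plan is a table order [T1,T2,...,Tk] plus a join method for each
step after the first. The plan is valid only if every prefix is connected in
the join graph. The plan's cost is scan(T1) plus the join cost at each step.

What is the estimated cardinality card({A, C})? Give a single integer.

2500

Tables in S: A(500), C(50)
Edges inside S: A-C(d=10)
numerator = 500 * 50 = 25000
denominator = 10 = 10
card(S) = 25000 / 10 = 2500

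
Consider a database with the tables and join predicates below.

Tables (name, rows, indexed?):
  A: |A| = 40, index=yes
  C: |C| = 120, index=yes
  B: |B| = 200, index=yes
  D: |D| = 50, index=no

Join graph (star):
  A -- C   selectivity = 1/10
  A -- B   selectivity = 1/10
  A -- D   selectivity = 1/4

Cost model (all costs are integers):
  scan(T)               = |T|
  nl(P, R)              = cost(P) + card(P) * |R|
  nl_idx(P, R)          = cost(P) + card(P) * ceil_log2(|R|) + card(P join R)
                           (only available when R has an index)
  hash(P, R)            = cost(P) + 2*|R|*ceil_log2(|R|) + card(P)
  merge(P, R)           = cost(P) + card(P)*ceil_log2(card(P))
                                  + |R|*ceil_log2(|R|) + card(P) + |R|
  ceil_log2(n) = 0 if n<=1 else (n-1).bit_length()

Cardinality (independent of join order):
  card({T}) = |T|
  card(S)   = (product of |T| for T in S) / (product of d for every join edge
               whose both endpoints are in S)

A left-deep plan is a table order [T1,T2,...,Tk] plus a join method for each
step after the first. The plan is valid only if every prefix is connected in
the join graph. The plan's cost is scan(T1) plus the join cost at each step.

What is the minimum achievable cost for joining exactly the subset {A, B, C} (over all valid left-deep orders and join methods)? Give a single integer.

Selinger DP over subsets of {A,B,C}:
  {A}: scan cost=40, card=40
  {C}: scan cost=120, card=120
  {B}: scan cost=200, card=200
  {AC}: card=480; try (A,hash)→720, (C,nl_idx)→800, (C,merge)→1280, (A,nl_idx)→1320, (A,merge)→1360, (C,hash)→1760 …(+2); best=720 via (A,hash)
  {AB}: card=800; try (A,hash)→880, (B,nl_idx)→1160, (B,merge)→2120, (A,nl_idx)→2200, (A,merge)→2280, (B,hash)→3280 …(+2); best=880 via (A,hash)
  {ABC}: card=9600; try (C,hash)→3360, (B,hash)→4400, (B,merge)→7320, (C,merge)→10640, (B,nl_idx)→14160, (C,nl_idx)→16080 …(+2); best=3360 via (C,hash)

3360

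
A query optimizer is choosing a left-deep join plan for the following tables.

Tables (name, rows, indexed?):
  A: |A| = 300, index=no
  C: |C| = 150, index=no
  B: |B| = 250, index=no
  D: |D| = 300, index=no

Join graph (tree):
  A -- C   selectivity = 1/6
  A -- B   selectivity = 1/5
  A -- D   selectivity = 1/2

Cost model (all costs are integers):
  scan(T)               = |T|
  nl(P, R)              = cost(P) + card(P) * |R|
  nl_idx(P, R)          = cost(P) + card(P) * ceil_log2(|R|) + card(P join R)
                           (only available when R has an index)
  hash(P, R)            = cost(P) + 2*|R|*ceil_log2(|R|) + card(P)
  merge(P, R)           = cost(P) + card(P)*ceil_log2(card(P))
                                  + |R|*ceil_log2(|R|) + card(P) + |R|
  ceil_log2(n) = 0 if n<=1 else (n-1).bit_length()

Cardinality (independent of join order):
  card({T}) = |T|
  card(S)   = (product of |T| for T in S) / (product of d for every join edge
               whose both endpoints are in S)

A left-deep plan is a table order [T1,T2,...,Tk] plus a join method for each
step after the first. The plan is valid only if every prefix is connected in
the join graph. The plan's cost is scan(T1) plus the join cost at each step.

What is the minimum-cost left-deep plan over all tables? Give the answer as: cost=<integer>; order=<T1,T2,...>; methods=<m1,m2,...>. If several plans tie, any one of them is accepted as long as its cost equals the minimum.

cost=394900; order=A,C,B,D; methods=hash,hash,hash

Selinger DP (subsets sized 1..n):
  {A}: scan cost=300, card=300
  {C}: scan cost=150, card=150
  {B}: scan cost=250, card=250
  {D}: scan cost=300, card=300
  {AC}: card=7500; try (C,hash)→3000, (A,merge)→4500, (C,merge)→4650, (A,hash)→5700, (A,nl)→45150, (C,nl)→45300; best=3000 via (C,hash)
  {AB}: card=15000; try (B,hash)→4600, (A,merge)→5500, (B,merge)→5550, (A,hash)→5900, (A,nl)→75250, (B,nl)→75300; best=4600 via (B,hash)
  {AD}: card=45000; try (D,hash)→6000, (A,hash)→6000, (D,merge)→6300, (A,merge)→6300, (D,nl)→90300, (A,nl)→90300; best=6000 via (D,hash)
  {ABC}: card=375000; try (B,hash)→14500, (C,hash)→22000, (B,merge)→110250, (C,merge)→230950, (B,nl)→1878000, (C,nl)→2254600; best=14500 via (B,hash)
  {ACD}: card=1125000; try (D,hash)→15900, (C,hash)→53400, (D,merge)→111000, (C,merge)→772350, (D,nl)→2253000, (C,nl)→6756000; best=15900 via (D,hash)
  {ABD}: card=2250000; try (D,hash)→25000, (B,hash)→55000, (D,merge)→232600, (B,merge)→773250, (D,nl)→4504600, (B,nl)→11256000; best=25000 via (D,hash)
  {ABCD}: card=56250000; try (D,hash)→394900, (B,hash)→1144900, (C,hash)→2277400, (D,merge)→7517500, (B,merge)→24768150, (C,merge)→51776350 …(+3); best=394900 via (D,hash)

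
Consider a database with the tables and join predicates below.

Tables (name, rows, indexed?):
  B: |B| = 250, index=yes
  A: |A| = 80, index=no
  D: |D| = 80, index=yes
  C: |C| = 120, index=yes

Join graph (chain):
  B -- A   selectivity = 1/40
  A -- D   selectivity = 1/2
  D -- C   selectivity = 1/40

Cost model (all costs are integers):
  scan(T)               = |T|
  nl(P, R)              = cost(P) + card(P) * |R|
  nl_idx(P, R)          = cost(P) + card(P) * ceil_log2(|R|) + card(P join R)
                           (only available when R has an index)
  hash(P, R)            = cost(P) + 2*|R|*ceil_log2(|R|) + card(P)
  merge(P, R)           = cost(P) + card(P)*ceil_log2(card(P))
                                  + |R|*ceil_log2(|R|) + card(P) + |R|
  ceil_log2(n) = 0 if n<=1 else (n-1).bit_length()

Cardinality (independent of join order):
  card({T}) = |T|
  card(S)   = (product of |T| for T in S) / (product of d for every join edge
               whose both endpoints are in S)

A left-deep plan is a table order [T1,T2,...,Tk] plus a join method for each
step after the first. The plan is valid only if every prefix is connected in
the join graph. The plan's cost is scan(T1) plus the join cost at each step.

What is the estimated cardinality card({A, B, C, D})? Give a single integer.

Tables in S: A(80), B(250), C(120), D(80)
Edges inside S: B-A(d=40), A-D(d=2), D-C(d=40)
numerator = 80 * 250 * 120 * 80 = 192000000
denominator = 40 * 2 * 40 = 3200
card(S) = 192000000 / 3200 = 60000

60000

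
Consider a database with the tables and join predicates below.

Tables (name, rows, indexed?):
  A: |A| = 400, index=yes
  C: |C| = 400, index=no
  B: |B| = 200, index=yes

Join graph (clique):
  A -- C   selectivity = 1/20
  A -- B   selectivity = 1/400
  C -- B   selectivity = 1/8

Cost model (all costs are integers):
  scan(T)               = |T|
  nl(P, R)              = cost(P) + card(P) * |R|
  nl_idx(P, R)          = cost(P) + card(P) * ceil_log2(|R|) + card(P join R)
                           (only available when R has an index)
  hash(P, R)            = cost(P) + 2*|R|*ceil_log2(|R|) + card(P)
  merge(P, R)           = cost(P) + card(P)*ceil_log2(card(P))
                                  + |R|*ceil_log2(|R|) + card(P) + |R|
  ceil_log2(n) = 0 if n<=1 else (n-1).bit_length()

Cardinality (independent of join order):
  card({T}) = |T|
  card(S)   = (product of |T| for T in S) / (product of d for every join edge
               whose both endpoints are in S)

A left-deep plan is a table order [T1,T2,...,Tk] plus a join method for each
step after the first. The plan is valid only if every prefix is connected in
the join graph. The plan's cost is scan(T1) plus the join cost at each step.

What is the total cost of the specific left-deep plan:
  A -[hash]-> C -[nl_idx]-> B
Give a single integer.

72500

step 1: scan A: cost=400, card=400
step 2: join C via hash
    card(P join C) = 400*400/(20) = 8000
    cost = 400 + 2*400*9 + 400 = 8000
step 3: join B via nl_idx
    card(P join B) = 8000*200/(400*8) = 500
    cost = 8000 + 8000*8 + 500 = 72500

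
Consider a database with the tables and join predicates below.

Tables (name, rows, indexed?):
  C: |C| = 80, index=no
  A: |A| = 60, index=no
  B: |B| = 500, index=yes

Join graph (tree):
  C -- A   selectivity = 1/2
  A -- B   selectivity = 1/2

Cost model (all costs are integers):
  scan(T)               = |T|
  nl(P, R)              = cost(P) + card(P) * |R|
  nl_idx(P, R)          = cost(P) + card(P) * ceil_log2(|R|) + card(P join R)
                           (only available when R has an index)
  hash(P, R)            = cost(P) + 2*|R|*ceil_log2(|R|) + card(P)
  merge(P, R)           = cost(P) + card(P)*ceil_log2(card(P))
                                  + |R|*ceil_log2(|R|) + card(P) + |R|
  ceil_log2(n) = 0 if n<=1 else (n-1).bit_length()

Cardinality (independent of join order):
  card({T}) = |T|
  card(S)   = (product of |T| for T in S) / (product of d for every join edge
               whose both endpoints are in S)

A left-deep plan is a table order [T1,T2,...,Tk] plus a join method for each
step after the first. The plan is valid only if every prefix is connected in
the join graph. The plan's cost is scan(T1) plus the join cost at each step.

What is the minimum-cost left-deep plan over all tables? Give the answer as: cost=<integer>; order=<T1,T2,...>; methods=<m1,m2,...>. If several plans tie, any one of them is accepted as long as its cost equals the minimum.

cost=12280; order=C,A,B; methods=hash,hash

Selinger DP (subsets sized 1..n):
  {C}: scan cost=80, card=80
  {A}: scan cost=60, card=60
  {B}: scan cost=500, card=500
  {AC}: card=2400; try (A,hash)→880, (C,merge)→1120, (A,merge)→1140, (C,hash)→1240, (C,nl)→4860, (A,nl)→4880; best=880 via (A,hash)
  {AB}: card=15000; try (A,hash)→1720, (B,merge)→5480, (A,merge)→5920, (B,hash)→9120, (B,nl_idx)→15600, (B,nl)→30060 …(+1); best=1720 via (A,hash)
  {ABC}: card=600000; try (B,hash)→12280, (C,hash)→17840, (B,merge)→37080, (C,merge)→227360, (B,nl_idx)→622480, (B,nl)→1200880 …(+1); best=12280 via (B,hash)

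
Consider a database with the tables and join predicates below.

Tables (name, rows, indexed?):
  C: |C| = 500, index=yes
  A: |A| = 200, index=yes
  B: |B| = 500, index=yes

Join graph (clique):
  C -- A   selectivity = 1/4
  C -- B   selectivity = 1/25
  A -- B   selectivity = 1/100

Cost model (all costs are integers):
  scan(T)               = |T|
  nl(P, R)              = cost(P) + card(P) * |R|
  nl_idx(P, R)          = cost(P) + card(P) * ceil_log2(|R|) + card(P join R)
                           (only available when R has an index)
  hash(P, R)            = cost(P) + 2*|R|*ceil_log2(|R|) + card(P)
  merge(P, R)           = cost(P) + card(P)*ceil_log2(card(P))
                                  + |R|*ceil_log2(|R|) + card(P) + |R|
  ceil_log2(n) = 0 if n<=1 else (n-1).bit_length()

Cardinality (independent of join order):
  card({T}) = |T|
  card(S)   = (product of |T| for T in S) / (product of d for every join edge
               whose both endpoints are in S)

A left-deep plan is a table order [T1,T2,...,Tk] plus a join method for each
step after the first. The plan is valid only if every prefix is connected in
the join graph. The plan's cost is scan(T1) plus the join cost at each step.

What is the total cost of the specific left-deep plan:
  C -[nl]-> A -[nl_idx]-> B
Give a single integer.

330500

step 1: scan C: cost=500, card=500
step 2: join A via nl
    card(P join A) = 500*200/(4) = 25000
    cost = 500 + 500*200 = 100500
step 3: join B via nl_idx
    card(P join B) = 25000*500/(25*100) = 5000
    cost = 100500 + 25000*9 + 5000 = 330500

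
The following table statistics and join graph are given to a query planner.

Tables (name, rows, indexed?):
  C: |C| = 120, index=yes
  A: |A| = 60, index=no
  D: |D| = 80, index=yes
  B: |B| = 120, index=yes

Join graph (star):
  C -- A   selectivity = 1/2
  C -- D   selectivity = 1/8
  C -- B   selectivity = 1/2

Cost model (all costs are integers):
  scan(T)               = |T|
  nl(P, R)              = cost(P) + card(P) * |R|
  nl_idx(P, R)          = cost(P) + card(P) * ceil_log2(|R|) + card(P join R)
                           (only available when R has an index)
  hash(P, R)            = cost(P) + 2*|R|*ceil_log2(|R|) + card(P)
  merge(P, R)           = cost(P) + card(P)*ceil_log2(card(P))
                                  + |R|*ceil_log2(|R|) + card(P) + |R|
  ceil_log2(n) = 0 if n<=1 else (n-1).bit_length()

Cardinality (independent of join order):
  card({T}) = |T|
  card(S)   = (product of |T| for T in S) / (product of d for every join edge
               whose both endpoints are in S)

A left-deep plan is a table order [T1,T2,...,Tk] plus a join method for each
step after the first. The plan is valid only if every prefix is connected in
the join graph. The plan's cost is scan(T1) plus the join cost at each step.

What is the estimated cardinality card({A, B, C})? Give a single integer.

Tables in S: A(60), B(120), C(120)
Edges inside S: C-A(d=2), C-B(d=2)
numerator = 60 * 120 * 120 = 864000
denominator = 2 * 2 = 4
card(S) = 864000 / 4 = 216000

216000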